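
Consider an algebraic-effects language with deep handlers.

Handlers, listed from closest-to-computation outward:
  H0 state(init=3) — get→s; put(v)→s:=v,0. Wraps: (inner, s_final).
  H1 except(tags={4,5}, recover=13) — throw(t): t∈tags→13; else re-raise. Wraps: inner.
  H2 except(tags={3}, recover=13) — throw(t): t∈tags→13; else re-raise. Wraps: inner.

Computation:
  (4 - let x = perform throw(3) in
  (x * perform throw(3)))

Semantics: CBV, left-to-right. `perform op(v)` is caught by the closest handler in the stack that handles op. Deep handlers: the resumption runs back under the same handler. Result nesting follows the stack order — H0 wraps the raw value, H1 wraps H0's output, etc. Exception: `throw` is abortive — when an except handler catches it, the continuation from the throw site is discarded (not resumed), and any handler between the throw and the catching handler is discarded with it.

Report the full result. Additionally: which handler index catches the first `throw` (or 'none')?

Step-by-step:
throw(3) @ H1 re-raised
throw(3) @ H2 caught ⇒ 13
= 13

Answer: 13 ; first throw caught by: H2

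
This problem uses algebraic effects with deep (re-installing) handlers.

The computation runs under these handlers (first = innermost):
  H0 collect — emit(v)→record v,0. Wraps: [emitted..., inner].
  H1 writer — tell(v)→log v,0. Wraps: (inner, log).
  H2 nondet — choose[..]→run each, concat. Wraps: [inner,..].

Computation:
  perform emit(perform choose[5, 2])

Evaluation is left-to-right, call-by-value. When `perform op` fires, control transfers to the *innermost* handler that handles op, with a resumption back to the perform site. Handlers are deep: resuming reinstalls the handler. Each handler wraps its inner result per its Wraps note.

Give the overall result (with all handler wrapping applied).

Step-by-step:
choose[5, 2] @ H2
  branch[0] choose=5:
    emit(5) @ H0 ⇒ out+=5
    H0 returns [5, 0]
    H1 returns ([5, 0], ())
    H2 returns [([5, 0], ())]
  branch[1] choose=2:
    emit(2) @ H0 ⇒ out+=2
    H0 returns [2, 0]
    H1 returns ([2, 0], ())
    H2 returns [([2, 0], ())]
= [([5, 0], ()), ([2, 0], ())]

Answer: [([5, 0], ()), ([2, 0], ())]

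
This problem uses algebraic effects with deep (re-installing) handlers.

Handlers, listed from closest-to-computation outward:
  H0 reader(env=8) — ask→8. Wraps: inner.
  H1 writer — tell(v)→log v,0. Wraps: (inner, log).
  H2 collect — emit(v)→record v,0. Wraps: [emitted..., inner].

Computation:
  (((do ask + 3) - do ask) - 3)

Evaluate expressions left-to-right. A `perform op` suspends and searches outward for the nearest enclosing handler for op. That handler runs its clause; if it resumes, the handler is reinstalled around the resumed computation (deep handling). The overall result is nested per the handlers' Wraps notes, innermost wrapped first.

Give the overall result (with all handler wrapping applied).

Working:
ask @ H0 ⇒ 8
ask @ H0 ⇒ 8
H0 returns 0
H1 returns (0, ())
H2 returns [(0, ())]
= [(0, ())]

Answer: [(0, ())]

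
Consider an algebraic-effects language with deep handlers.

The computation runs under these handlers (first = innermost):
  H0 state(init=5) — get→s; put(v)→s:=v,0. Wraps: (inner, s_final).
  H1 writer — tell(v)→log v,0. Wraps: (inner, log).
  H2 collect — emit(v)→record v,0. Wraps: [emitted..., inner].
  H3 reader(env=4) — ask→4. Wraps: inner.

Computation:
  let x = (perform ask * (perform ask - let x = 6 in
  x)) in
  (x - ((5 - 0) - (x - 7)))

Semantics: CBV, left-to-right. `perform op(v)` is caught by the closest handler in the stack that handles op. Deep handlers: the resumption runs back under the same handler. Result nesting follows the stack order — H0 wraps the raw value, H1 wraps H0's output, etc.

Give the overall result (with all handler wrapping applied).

Evaluation trace:
ask @ H3 ⇒ 4
ask @ H3 ⇒ 4
H0 returns (-28, 5)
H1 returns ((-28, 5), ())
H2 returns [((-28, 5), ())]
H3 returns [((-28, 5), ())]
= [((-28, 5), ())]

Answer: [((-28, 5), ())]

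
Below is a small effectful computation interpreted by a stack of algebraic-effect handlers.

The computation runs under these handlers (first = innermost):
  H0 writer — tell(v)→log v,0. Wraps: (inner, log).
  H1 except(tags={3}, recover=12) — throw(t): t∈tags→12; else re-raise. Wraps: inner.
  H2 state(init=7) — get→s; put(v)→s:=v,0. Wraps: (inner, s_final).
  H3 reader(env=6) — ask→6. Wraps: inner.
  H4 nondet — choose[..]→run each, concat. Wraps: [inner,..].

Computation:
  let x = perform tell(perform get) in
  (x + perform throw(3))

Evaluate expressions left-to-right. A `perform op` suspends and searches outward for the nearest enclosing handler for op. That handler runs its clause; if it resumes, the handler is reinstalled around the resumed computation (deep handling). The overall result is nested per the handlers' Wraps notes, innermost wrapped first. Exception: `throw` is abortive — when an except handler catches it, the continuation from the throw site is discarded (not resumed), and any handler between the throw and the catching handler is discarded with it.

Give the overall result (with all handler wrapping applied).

Answer: [(12, 7)]

Step-by-step:
get @ H2 ⇒ 7
tell(7) @ H0 ⇒ log+=7
throw(3) @ H1 caught ⇒ 12
H2 returns (12, 7)
H3 returns (12, 7)
H4 returns [(12, 7)]
= [(12, 7)]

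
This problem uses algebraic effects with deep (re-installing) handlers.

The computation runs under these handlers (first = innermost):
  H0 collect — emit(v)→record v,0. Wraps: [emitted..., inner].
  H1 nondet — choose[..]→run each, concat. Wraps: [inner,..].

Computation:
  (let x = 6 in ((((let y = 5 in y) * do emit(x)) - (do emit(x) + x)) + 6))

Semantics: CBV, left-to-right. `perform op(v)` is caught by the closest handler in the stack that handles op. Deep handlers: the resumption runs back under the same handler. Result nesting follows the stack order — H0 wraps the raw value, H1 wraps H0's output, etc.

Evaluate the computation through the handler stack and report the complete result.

Working:
emit(6) @ H0 ⇒ out+=6
emit(6) @ H0 ⇒ out+=6
H0 returns [6, 6, 0]
H1 returns [[6, 6, 0]]
= [[6, 6, 0]]

Answer: [[6, 6, 0]]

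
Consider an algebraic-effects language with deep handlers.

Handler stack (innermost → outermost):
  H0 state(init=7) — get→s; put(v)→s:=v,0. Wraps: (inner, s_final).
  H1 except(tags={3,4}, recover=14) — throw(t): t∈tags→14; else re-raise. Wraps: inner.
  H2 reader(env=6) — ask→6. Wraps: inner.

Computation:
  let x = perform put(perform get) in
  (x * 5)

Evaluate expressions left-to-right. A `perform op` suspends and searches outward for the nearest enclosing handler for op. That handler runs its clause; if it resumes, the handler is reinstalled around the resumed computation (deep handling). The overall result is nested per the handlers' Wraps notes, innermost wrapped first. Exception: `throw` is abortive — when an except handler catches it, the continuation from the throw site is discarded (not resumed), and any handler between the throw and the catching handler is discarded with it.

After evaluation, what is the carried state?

Answer: 7

Working:
get @ H0 ⇒ 7
put(7) @ H0 ⇒ s:=7
H0 returns (0, 7)
H1 returns (0, 7)
H2 returns (0, 7)
= (0, 7)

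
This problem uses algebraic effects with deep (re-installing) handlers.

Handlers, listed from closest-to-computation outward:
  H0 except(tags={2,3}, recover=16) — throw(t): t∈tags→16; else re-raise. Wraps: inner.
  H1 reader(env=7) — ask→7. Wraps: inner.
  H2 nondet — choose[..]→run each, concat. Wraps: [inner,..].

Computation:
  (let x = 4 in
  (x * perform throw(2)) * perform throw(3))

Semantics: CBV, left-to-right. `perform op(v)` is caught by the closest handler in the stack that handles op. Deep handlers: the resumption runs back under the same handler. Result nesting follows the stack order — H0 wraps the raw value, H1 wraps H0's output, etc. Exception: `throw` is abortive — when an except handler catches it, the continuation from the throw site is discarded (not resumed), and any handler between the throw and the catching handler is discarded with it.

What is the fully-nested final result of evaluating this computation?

Step-by-step:
throw(2) @ H0 caught ⇒ 16
H1 returns 16
H2 returns [16]
= [16]

Answer: [16]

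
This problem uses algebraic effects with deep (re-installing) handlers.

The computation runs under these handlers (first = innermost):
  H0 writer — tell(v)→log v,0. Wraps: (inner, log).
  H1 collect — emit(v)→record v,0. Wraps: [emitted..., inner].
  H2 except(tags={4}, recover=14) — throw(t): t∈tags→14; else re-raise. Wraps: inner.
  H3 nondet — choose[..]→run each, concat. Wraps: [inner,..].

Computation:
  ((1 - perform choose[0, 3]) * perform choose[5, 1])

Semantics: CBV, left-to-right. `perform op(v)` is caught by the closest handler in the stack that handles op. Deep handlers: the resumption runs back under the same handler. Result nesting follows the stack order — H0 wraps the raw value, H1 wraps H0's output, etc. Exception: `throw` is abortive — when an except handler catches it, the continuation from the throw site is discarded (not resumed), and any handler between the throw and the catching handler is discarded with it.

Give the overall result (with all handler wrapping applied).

Working:
choose[0, 3] @ H3
  branch[0] choose=0:
    choose[5, 1] @ H3
      branch[0] choose=5:
        H0 returns (5, ())
        H1 returns [(5, ())]
        H2 returns [(5, ())]
        H3 returns [[(5, ())]]
      branch[1] choose=1:
        H0 returns (1, ())
        H1 returns [(1, ())]
        H2 returns [(1, ())]
        H3 returns [[(1, ())]]
  branch[1] choose=3:
    choose[5, 1] @ H3
      branch[0] choose=5:
        H0 returns (-10, ())
        H1 returns [(-10, ())]
        H2 returns [(-10, ())]
        H3 returns [[(-10, ())]]
      branch[1] choose=1:
        H0 returns (-2, ())
        H1 returns [(-2, ())]
        H2 returns [(-2, ())]
        H3 returns [[(-2, ())]]
= [[(5, ())], [(1, ())], [(-10, ())], [(-2, ())]]

Answer: [[(5, ())], [(1, ())], [(-10, ())], [(-2, ())]]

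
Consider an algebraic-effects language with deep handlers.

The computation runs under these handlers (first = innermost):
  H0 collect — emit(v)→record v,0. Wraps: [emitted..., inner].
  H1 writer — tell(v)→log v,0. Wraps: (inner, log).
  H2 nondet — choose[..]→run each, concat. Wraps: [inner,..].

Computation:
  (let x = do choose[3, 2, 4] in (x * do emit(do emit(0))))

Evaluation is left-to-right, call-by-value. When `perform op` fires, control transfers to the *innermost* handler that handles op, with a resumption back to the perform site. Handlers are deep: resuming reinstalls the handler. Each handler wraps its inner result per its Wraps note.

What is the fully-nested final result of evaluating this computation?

Evaluation trace:
choose[3, 2, 4] @ H2
  branch[0] choose=3:
    emit(0) @ H0 ⇒ out+=0
    emit(0) @ H0 ⇒ out+=0
    H0 returns [0, 0, 0]
    H1 returns ([0, 0, 0], ())
    H2 returns [([0, 0, 0], ())]
  branch[1] choose=2:
    emit(0) @ H0 ⇒ out+=0
    emit(0) @ H0 ⇒ out+=0
    H0 returns [0, 0, 0]
    H1 returns ([0, 0, 0], ())
    H2 returns [([0, 0, 0], ())]
  branch[2] choose=4:
    emit(0) @ H0 ⇒ out+=0
    emit(0) @ H0 ⇒ out+=0
    H0 returns [0, 0, 0]
    H1 returns ([0, 0, 0], ())
    H2 returns [([0, 0, 0], ())]
= [([0, 0, 0], ()), ([0, 0, 0], ()), ([0, 0, 0], ())]

Answer: [([0, 0, 0], ()), ([0, 0, 0], ()), ([0, 0, 0], ())]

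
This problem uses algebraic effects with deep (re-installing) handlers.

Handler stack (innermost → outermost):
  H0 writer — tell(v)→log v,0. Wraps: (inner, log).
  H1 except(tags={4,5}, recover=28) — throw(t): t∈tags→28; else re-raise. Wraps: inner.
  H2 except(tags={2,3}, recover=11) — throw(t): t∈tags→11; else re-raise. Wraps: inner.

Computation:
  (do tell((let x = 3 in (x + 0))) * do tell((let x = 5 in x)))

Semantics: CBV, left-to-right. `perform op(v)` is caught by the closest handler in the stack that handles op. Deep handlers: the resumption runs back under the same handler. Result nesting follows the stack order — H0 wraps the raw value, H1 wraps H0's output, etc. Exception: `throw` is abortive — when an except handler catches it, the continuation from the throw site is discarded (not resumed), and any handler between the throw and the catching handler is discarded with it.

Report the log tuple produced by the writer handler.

Answer: (3, 5)

Step-by-step:
tell(3) @ H0 ⇒ log+=3
tell(5) @ H0 ⇒ log+=5
H0 returns (0, (3, 5))
H1 returns (0, (3, 5))
H2 returns (0, (3, 5))
= (0, (3, 5))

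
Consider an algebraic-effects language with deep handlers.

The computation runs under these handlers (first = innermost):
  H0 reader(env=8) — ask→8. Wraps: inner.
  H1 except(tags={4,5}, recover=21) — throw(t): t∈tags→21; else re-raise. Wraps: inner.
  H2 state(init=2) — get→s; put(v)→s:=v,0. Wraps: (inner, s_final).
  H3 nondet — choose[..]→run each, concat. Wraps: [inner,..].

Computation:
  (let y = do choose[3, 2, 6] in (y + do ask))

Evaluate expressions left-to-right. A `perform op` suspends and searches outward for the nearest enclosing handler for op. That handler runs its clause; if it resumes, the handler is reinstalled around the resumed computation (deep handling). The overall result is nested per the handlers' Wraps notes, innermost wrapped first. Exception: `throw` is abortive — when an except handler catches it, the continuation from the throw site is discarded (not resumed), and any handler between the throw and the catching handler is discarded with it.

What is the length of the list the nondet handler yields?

Answer: 3

Working:
choose[3, 2, 6] @ H3
  branch[0] choose=3:
    ask @ H0 ⇒ 8
    H0 returns 11
    H1 returns 11
    H2 returns (11, 2)
    H3 returns [(11, 2)]
  branch[1] choose=2:
    ask @ H0 ⇒ 8
    H0 returns 10
    H1 returns 10
    H2 returns (10, 2)
    H3 returns [(10, 2)]
  branch[2] choose=6:
    ask @ H0 ⇒ 8
    H0 returns 14
    H1 returns 14
    H2 returns (14, 2)
    H3 returns [(14, 2)]
= [(11, 2), (10, 2), (14, 2)]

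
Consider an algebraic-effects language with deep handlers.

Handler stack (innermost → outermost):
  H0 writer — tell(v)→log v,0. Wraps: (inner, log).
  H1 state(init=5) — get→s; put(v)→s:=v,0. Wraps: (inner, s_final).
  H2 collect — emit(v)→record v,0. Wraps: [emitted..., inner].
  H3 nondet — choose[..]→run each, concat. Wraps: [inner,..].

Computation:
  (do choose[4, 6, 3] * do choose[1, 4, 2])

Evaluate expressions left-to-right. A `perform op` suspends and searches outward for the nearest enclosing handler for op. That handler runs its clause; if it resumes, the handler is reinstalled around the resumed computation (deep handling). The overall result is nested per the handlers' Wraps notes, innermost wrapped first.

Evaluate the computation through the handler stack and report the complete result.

Answer: [[((4, ()), 5)], [((16, ()), 5)], [((8, ()), 5)], [((6, ()), 5)], [((24, ()), 5)], [((12, ()), 5)], [((3, ()), 5)], [((12, ()), 5)], [((6, ()), 5)]]

Working:
choose[4, 6, 3] @ H3
  branch[0] choose=4:
    choose[1, 4, 2] @ H3
      branch[0] choose=1:
        H0 returns (4, ())
        H1 returns ((4, ()), 5)
        H2 returns [((4, ()), 5)]
        H3 returns [[((4, ()), 5)]]
      branch[1] choose=4:
        H0 returns (16, ())
        H1 returns ((16, ()), 5)
        H2 returns [((16, ()), 5)]
        H3 returns [[((16, ()), 5)]]
      branch[2] choose=2:
        H0 returns (8, ())
        H1 returns ((8, ()), 5)
        H2 returns [((8, ()), 5)]
        H3 returns [[((8, ()), 5)]]
  branch[1] choose=6:
    choose[1, 4, 2] @ H3
      branch[0] choose=1:
        H0 returns (6, ())
        H1 returns ((6, ()), 5)
        H2 returns [((6, ()), 5)]
        H3 returns [[((6, ()), 5)]]
      branch[1] choose=4:
        H0 returns (24, ())
        H1 returns ((24, ()), 5)
        H2 returns [((24, ()), 5)]
        H3 returns [[((24, ()), 5)]]
      branch[2] choose=2:
        H0 returns (12, ())
        H1 returns ((12, ()), 5)
        H2 returns [((12, ()), 5)]
        H3 returns [[((12, ()), 5)]]
  branch[2] choose=3:
    choose[1, 4, 2] @ H3
      branch[0] choose=1:
        H0 returns (3, ())
        H1 returns ((3, ()), 5)
        H2 returns [((3, ()), 5)]
        H3 returns [[((3, ()), 5)]]
      branch[1] choose=4:
        H0 returns (12, ())
        H1 returns ((12, ()), 5)
        H2 returns [((12, ()), 5)]
        H3 returns [[((12, ()), 5)]]
      branch[2] choose=2:
        H0 returns (6, ())
        H1 returns ((6, ()), 5)
        H2 returns [((6, ()), 5)]
        H3 returns [[((6, ()), 5)]]
= [[((4, ()), 5)], [((16, ()), 5)], [((8, ()), 5)], [((6, ()), 5)], [((24, ()), 5)], [((12, ()), 5)], [((3, ()), 5)], [((12, ()), 5)], [((6, ()), 5)]]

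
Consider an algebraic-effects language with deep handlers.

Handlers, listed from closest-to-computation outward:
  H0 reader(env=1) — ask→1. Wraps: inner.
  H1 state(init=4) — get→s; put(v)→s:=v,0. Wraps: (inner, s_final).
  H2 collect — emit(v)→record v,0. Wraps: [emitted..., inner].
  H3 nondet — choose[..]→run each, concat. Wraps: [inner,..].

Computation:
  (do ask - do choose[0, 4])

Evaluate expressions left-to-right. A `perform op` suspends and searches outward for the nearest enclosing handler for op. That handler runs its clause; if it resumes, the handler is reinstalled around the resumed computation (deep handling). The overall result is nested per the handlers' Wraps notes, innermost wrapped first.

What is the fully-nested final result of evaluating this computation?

Answer: [[(1, 4)], [(-3, 4)]]

Evaluation trace:
ask @ H0 ⇒ 1
choose[0, 4] @ H3
  branch[0] choose=0:
    H0 returns 1
    H1 returns (1, 4)
    H2 returns [(1, 4)]
    H3 returns [[(1, 4)]]
  branch[1] choose=4:
    H0 returns -3
    H1 returns (-3, 4)
    H2 returns [(-3, 4)]
    H3 returns [[(-3, 4)]]
= [[(1, 4)], [(-3, 4)]]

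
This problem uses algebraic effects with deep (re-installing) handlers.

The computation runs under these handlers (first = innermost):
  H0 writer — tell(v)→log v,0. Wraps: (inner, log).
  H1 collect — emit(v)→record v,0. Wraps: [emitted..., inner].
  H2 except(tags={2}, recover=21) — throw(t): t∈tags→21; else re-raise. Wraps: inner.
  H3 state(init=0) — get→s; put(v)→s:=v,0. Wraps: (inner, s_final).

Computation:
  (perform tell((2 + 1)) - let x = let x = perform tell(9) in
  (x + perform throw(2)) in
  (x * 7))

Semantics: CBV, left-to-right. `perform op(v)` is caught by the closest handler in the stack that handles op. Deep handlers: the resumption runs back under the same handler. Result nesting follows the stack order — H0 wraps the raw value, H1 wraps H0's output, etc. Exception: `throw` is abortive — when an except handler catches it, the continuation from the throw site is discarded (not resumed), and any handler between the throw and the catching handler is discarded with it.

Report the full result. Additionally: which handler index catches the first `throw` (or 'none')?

Answer: (21, 0) ; first throw caught by: H2

Working:
tell(3) @ H0 ⇒ log+=3
tell(9) @ H0 ⇒ log+=9
throw(2) @ H2 caught ⇒ 21
H3 returns (21, 0)
= (21, 0)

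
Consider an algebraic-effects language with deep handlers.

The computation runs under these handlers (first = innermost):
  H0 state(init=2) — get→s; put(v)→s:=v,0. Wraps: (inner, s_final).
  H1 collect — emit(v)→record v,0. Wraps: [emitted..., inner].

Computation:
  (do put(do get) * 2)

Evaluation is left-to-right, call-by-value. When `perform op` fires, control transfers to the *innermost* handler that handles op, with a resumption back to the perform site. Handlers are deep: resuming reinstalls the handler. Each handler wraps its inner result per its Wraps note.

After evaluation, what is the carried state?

Answer: 2

Evaluation trace:
get @ H0 ⇒ 2
put(2) @ H0 ⇒ s:=2
H0 returns (0, 2)
H1 returns [(0, 2)]
= [(0, 2)]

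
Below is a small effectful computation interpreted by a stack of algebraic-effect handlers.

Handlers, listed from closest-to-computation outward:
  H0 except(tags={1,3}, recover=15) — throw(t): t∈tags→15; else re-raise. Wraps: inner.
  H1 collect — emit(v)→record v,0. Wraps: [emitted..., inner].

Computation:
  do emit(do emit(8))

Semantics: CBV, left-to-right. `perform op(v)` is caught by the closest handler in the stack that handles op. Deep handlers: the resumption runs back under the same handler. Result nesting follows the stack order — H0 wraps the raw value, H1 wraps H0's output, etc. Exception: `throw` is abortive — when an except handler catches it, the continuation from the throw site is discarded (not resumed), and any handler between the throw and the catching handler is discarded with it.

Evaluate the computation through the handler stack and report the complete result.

Answer: [8, 0, 0]

Step-by-step:
emit(8) @ H1 ⇒ out+=8
emit(0) @ H1 ⇒ out+=0
H0 returns 0
H1 returns [8, 0, 0]
= [8, 0, 0]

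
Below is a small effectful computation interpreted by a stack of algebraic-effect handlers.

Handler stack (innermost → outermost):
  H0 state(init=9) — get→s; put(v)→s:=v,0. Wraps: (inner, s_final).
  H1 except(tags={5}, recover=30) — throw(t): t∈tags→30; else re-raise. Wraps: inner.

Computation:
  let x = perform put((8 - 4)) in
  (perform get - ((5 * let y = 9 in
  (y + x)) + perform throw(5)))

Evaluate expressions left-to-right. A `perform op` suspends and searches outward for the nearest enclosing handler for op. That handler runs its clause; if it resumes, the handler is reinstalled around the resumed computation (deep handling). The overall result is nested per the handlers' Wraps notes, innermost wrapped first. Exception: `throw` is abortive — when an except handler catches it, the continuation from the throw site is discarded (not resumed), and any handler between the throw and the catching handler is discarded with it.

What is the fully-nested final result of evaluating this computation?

Answer: 30

Evaluation trace:
put(4) @ H0 ⇒ s:=4
get @ H0 ⇒ 4
throw(5) @ H1 caught ⇒ 30
= 30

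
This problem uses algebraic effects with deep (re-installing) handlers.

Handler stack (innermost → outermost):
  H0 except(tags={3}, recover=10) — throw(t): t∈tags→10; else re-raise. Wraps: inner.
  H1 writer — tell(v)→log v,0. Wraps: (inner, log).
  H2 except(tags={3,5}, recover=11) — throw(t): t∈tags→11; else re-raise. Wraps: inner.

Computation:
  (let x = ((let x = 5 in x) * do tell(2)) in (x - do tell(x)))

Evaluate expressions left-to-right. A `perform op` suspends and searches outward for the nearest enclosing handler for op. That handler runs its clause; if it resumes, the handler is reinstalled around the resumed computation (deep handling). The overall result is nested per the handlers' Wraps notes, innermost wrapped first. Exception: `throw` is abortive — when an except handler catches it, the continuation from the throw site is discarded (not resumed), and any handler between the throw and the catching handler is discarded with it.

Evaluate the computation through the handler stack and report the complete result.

Answer: (0, (2, 0))

Evaluation trace:
tell(2) @ H1 ⇒ log+=2
tell(0) @ H1 ⇒ log+=0
H0 returns 0
H1 returns (0, (2, 0))
H2 returns (0, (2, 0))
= (0, (2, 0))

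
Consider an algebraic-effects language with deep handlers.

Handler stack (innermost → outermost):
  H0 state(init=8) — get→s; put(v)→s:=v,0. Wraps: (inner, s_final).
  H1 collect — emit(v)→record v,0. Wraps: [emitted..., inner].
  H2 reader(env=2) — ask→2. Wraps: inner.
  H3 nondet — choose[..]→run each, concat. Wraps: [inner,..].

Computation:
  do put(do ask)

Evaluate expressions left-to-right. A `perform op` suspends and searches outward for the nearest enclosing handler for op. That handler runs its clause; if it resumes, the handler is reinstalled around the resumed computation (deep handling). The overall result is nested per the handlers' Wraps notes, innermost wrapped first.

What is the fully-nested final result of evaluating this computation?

Step-by-step:
ask @ H2 ⇒ 2
put(2) @ H0 ⇒ s:=2
H0 returns (0, 2)
H1 returns [(0, 2)]
H2 returns [(0, 2)]
H3 returns [[(0, 2)]]
= [[(0, 2)]]

Answer: [[(0, 2)]]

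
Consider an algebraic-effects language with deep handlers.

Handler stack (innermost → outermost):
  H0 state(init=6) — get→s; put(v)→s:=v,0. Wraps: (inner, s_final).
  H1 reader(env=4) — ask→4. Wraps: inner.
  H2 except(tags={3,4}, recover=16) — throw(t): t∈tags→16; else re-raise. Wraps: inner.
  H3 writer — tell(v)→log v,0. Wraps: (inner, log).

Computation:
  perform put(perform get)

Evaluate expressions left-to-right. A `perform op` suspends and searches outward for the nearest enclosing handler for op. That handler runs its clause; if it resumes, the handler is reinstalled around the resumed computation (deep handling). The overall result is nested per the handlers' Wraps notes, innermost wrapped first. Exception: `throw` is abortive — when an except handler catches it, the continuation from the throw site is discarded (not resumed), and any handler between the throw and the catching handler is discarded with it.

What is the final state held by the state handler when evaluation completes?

Answer: 6

Step-by-step:
get @ H0 ⇒ 6
put(6) @ H0 ⇒ s:=6
H0 returns (0, 6)
H1 returns (0, 6)
H2 returns (0, 6)
H3 returns ((0, 6), ())
= ((0, 6), ())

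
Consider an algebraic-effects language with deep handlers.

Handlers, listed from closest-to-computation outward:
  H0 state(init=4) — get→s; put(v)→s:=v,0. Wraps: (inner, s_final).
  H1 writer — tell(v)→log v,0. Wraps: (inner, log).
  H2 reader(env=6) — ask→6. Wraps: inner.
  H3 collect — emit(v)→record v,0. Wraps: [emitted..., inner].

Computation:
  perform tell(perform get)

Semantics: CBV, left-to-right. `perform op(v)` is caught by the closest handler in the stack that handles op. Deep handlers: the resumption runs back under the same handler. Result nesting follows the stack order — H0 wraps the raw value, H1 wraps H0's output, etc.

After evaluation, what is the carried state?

Step-by-step:
get @ H0 ⇒ 4
tell(4) @ H1 ⇒ log+=4
H0 returns (0, 4)
H1 returns ((0, 4), (4))
H2 returns ((0, 4), (4))
H3 returns [((0, 4), (4))]
= [((0, 4), (4))]

Answer: 4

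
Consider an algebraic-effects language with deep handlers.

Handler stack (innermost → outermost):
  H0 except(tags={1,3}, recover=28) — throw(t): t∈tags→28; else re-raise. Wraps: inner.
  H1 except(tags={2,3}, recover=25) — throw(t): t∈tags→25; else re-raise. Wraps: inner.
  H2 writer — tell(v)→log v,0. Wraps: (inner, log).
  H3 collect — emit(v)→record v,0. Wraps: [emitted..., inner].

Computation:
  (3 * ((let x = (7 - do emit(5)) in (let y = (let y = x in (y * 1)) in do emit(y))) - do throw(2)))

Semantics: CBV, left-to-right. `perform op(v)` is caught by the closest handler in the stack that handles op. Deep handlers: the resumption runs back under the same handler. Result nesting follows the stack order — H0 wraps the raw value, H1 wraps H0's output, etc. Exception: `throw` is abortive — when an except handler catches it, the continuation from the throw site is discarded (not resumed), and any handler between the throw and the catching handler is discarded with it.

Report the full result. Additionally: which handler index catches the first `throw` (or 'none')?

Answer: [5, 7, (25, ())] ; first throw caught by: H1

Step-by-step:
emit(5) @ H3 ⇒ out+=5
emit(7) @ H3 ⇒ out+=7
throw(2) @ H0 re-raised
throw(2) @ H1 caught ⇒ 25
H2 returns (25, ())
H3 returns [5, 7, (25, ())]
= [5, 7, (25, ())]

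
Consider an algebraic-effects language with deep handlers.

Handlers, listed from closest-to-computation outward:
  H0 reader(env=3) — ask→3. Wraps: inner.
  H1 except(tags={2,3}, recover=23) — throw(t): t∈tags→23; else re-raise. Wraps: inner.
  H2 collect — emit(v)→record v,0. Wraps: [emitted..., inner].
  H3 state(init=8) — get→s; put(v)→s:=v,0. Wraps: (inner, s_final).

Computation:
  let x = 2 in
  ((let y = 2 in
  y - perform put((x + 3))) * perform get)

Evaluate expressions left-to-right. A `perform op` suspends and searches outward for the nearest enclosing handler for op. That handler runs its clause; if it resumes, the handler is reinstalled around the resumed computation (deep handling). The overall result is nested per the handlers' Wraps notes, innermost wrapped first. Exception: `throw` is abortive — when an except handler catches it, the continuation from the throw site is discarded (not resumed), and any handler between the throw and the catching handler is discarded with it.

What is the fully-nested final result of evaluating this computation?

Answer: ([10], 5)

Evaluation trace:
put(5) @ H3 ⇒ s:=5
get @ H3 ⇒ 5
H0 returns 10
H1 returns 10
H2 returns [10]
H3 returns ([10], 5)
= ([10], 5)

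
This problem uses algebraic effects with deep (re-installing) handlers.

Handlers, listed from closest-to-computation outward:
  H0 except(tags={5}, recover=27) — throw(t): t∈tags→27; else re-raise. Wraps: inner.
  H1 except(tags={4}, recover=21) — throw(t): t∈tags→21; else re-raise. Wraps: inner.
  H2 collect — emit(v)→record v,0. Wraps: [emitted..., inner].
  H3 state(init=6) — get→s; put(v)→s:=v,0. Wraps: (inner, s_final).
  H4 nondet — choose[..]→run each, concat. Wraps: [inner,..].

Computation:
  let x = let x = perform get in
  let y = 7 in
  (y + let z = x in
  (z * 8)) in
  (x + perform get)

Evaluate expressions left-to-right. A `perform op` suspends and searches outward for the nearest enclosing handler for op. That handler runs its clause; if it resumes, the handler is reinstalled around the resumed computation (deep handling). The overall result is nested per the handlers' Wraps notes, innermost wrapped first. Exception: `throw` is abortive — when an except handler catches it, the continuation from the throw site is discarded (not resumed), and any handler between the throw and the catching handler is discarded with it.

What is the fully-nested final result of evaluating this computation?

Answer: [([61], 6)]

Working:
get @ H3 ⇒ 6
get @ H3 ⇒ 6
H0 returns 61
H1 returns 61
H2 returns [61]
H3 returns ([61], 6)
H4 returns [([61], 6)]
= [([61], 6)]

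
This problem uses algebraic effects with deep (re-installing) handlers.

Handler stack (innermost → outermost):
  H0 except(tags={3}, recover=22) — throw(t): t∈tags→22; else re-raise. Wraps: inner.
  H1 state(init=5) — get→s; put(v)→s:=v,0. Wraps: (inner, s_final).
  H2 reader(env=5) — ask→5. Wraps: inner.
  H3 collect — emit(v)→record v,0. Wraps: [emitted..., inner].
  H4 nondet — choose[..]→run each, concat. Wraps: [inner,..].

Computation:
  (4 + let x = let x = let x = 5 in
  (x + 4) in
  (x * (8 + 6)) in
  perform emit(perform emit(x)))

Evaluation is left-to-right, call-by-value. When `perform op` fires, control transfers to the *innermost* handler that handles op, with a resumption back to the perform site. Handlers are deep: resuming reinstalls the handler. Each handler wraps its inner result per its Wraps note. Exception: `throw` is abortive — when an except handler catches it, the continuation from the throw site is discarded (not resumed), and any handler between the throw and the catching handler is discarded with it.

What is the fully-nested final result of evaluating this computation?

Answer: [[126, 0, (4, 5)]]

Step-by-step:
emit(126) @ H3 ⇒ out+=126
emit(0) @ H3 ⇒ out+=0
H0 returns 4
H1 returns (4, 5)
H2 returns (4, 5)
H3 returns [126, 0, (4, 5)]
H4 returns [[126, 0, (4, 5)]]
= [[126, 0, (4, 5)]]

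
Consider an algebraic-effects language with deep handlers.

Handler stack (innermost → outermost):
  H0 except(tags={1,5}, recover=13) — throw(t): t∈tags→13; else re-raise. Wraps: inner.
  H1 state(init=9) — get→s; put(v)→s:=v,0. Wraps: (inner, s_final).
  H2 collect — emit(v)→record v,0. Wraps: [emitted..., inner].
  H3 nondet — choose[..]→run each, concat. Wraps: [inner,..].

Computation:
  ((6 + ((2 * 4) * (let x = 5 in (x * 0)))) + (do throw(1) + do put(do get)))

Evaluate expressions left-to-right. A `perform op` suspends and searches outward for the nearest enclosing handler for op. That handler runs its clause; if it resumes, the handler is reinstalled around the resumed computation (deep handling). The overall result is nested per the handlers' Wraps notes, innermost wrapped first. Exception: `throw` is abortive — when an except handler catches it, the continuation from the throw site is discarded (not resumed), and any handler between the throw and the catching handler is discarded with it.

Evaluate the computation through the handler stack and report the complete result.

Step-by-step:
throw(1) @ H0 caught ⇒ 13
H1 returns (13, 9)
H2 returns [(13, 9)]
H3 returns [[(13, 9)]]
= [[(13, 9)]]

Answer: [[(13, 9)]]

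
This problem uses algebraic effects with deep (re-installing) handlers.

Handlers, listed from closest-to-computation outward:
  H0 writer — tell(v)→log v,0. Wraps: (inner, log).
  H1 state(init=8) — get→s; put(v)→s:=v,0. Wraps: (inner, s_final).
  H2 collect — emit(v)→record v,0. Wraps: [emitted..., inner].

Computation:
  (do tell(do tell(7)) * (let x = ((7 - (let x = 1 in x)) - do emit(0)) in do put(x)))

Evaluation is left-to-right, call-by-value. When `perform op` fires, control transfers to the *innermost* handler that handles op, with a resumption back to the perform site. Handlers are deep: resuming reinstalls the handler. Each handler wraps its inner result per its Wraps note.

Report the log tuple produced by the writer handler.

Answer: (7, 0)

Step-by-step:
tell(7) @ H0 ⇒ log+=7
tell(0) @ H0 ⇒ log+=0
emit(0) @ H2 ⇒ out+=0
put(6) @ H1 ⇒ s:=6
H0 returns (0, (7, 0))
H1 returns ((0, (7, 0)), 6)
H2 returns [0, ((0, (7, 0)), 6)]
= [0, ((0, (7, 0)), 6)]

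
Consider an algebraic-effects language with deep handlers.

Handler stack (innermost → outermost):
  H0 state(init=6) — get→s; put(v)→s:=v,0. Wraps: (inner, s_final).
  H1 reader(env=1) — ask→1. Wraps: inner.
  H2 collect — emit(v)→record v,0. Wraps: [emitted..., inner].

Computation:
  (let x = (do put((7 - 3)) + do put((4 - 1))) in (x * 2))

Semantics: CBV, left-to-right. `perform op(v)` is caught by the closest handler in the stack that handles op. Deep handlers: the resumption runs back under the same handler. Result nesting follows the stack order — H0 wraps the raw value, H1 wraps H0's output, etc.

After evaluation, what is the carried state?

Answer: 3

Step-by-step:
put(4) @ H0 ⇒ s:=4
put(3) @ H0 ⇒ s:=3
H0 returns (0, 3)
H1 returns (0, 3)
H2 returns [(0, 3)]
= [(0, 3)]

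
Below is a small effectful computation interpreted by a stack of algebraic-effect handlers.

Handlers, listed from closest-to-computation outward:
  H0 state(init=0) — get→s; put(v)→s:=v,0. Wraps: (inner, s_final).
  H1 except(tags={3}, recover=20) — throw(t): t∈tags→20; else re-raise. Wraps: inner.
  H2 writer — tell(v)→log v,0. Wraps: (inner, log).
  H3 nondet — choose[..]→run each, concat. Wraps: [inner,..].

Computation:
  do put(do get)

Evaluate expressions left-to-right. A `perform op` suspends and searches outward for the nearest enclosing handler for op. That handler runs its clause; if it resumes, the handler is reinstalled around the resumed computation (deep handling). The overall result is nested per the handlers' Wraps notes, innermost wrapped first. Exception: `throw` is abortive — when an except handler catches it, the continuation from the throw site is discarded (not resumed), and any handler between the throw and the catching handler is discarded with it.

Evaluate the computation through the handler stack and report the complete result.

Answer: [((0, 0), ())]

Step-by-step:
get @ H0 ⇒ 0
put(0) @ H0 ⇒ s:=0
H0 returns (0, 0)
H1 returns (0, 0)
H2 returns ((0, 0), ())
H3 returns [((0, 0), ())]
= [((0, 0), ())]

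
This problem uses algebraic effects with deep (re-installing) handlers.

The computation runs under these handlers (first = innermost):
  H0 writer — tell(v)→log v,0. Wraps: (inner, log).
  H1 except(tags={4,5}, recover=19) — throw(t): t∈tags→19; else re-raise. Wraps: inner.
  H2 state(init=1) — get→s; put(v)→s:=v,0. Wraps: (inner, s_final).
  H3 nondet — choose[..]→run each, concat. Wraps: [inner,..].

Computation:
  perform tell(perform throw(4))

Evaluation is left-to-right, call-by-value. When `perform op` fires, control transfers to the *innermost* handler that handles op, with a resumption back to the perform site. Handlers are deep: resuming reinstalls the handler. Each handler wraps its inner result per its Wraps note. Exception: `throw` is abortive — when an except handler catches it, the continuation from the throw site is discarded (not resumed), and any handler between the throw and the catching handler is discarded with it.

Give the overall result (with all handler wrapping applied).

Working:
throw(4) @ H1 caught ⇒ 19
H2 returns (19, 1)
H3 returns [(19, 1)]
= [(19, 1)]

Answer: [(19, 1)]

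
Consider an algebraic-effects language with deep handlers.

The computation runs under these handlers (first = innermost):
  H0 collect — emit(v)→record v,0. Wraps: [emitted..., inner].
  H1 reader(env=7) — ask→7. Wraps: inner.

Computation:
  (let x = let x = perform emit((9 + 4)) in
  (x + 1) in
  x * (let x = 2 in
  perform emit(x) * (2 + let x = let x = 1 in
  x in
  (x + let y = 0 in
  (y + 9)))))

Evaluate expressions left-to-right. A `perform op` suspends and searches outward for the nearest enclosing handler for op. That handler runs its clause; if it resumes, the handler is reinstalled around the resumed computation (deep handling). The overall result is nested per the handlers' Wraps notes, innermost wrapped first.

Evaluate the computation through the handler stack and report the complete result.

Step-by-step:
emit(13) @ H0 ⇒ out+=13
emit(2) @ H0 ⇒ out+=2
H0 returns [13, 2, 0]
H1 returns [13, 2, 0]
= [13, 2, 0]

Answer: [13, 2, 0]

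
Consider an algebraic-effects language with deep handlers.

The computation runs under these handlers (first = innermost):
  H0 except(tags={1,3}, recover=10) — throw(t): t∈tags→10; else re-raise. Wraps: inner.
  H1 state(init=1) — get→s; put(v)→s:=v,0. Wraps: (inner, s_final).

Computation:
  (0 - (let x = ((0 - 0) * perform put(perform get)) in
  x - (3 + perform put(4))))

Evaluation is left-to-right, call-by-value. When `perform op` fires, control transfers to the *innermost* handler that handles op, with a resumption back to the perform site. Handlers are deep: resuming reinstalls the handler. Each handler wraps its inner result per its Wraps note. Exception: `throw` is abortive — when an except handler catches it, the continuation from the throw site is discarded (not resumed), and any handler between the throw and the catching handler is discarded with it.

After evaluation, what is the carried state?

Answer: 4

Evaluation trace:
get @ H1 ⇒ 1
put(1) @ H1 ⇒ s:=1
put(4) @ H1 ⇒ s:=4
H0 returns 3
H1 returns (3, 4)
= (3, 4)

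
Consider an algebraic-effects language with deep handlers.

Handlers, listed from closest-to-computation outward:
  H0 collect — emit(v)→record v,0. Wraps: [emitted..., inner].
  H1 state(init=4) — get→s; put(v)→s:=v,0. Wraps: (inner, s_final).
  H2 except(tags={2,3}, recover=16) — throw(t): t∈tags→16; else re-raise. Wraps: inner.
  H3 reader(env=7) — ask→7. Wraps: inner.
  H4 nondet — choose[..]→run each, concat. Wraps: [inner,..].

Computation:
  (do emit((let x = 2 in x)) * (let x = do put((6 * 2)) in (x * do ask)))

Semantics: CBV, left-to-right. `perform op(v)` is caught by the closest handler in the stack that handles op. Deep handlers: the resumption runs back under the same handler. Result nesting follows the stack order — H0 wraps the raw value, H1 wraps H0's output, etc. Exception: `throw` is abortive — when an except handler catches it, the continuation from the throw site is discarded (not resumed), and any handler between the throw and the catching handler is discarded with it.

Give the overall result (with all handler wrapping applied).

Answer: [([2, 0], 12)]

Evaluation trace:
emit(2) @ H0 ⇒ out+=2
put(12) @ H1 ⇒ s:=12
ask @ H3 ⇒ 7
H0 returns [2, 0]
H1 returns ([2, 0], 12)
H2 returns ([2, 0], 12)
H3 returns ([2, 0], 12)
H4 returns [([2, 0], 12)]
= [([2, 0], 12)]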